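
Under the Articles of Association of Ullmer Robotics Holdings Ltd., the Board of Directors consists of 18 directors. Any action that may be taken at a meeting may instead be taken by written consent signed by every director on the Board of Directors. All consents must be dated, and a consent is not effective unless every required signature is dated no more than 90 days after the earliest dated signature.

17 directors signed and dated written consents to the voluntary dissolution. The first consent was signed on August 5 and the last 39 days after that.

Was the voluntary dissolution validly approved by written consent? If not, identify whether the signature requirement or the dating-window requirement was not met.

Signatures required: all of 18 — unanimous means all 18, so 18 needed; 17 signed. Insufficient.
Dating window: the latest signature is 39 days after the earliest; the limit is 90 days. Within the window.

Not effective — insufficient signatures.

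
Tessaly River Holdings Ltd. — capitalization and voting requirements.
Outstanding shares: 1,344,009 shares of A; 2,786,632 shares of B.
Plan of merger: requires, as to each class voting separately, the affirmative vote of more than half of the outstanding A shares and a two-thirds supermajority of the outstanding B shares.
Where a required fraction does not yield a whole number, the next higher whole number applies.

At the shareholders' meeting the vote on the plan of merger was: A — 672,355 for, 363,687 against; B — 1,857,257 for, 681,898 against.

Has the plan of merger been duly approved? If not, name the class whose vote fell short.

A: a majority of 1344009 is 672005; 672,005 required, 672,355 in favor — approved.
B: 2/3 of 2786632 = 1857754.67, rounded up to 1857755; 1,857,755 required, 1,857,257 in favor — not approved.

Not approved — the B shares did not give the required vote.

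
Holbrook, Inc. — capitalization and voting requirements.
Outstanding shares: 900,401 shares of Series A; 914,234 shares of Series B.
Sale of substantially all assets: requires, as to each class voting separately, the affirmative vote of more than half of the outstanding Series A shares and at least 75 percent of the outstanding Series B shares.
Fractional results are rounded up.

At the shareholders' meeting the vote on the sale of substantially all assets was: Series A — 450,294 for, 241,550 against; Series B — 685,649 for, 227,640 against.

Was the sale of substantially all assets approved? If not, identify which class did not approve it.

Series A: a majority of 900401 is 450201; 450,201 required, 450,294 in favor — approved.
Series B: 3/4 of 914234 = 685675.50, rounded up to 685676; 685,676 required, 685,649 in favor — not approved.

Not approved — the Series B shares did not give the required vote.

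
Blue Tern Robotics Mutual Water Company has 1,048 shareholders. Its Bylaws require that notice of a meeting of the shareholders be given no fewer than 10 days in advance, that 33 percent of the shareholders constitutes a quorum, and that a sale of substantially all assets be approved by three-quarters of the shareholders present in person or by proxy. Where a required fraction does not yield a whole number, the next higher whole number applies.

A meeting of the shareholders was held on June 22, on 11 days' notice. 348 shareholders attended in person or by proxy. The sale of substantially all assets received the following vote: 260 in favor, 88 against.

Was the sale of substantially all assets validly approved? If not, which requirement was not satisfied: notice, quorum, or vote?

Notice: 11 days given; 10 required. Satisfied.
Quorum: 33% of 1,048 = 345.84, rounded up to 346; 348 present. Satisfied.
Vote: requires three-fourths of those present (348); 3/4 of 348 = 261, so 261 needed; 260 in favor. Not satisfied.

Invalid — vote requirement not satisfied.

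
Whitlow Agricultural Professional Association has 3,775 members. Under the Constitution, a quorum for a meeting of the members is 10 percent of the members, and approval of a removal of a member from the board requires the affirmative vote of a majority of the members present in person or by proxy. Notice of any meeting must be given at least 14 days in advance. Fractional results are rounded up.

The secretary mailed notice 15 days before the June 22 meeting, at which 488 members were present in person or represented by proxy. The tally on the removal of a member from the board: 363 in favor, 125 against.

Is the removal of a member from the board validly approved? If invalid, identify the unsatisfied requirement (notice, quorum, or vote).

Notice: 15 days given; 14 required. Satisfied.
Quorum: 10% of 3,775 = 377.50, rounded up to 378; 488 present. Satisfied.
Vote: requires a majority of those present (488); a majority of 488 is 245, so 245 needed; 363 in favor. Satisfied.

Valid — all requirements satisfied.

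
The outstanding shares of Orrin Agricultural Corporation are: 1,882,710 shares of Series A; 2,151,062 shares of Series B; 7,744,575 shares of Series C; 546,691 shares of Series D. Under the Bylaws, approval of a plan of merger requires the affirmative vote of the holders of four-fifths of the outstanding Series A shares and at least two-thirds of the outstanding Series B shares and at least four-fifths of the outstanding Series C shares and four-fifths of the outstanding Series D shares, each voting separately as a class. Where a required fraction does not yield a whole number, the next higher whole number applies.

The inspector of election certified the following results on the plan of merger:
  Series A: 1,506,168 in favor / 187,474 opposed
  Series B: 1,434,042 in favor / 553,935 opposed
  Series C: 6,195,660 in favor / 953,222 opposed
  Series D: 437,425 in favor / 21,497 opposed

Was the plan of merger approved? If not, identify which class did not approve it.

Approved — every class gave the required vote.

Series A: 4/5 of 1882710 = 1506168; 1,506,168 required, 1,506,168 in favor — approved.
Series B: 2/3 of 2151062 = 1434041.33, rounded up to 1434042; 1,434,042 required, 1,434,042 in favor — approved.
Series C: 4/5 of 7744575 = 6195660; 6,195,660 required, 6,195,660 in favor — approved.
Series D: 4/5 of 546691 = 437352.80, rounded up to 437353; 437,353 required, 437,425 in favor — approved.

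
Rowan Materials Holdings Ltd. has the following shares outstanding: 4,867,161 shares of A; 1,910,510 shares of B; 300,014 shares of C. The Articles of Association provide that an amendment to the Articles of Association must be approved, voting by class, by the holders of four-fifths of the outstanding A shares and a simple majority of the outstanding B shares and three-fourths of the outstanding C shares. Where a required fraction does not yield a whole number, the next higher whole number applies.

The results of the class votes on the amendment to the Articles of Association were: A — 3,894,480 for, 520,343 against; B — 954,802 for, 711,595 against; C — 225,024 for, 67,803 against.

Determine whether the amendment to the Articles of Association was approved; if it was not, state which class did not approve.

Not approved — the B shares did not give the required vote.

A: 4/5 of 4867161 = 3893728.80, rounded up to 3893729; 3,893,729 required, 3,894,480 in favor — approved.
B: a majority of 1910510 is 955256; 955,256 required, 954,802 in favor — not approved.
C: 3/4 of 300014 = 225010.50, rounded up to 225011; 225,011 required, 225,024 in favor — approved.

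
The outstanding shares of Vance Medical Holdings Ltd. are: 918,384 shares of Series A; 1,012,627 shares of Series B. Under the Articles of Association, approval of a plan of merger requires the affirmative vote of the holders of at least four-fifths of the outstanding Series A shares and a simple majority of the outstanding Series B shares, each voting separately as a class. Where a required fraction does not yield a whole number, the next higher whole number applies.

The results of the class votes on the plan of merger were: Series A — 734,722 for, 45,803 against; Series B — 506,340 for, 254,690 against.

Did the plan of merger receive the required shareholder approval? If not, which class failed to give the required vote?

Series A: 4/5 of 918384 = 734707.20, rounded up to 734708; 734,708 required, 734,722 in favor — approved.
Series B: a majority of 1012627 is 506314; 506,314 required, 506,340 in favor — approved.

Approved — every class gave the required vote.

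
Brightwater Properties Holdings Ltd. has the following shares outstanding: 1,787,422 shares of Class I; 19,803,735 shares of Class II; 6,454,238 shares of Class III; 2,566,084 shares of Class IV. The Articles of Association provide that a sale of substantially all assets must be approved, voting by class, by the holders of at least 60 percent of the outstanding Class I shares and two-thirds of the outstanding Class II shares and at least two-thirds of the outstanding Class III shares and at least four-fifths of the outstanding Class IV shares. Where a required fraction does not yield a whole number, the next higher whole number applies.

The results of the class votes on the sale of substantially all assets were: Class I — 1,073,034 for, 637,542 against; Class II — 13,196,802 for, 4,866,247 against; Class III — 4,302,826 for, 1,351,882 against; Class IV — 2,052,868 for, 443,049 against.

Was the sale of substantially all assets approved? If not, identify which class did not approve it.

Class I: 3/5 of 1787422 = 1072453.20, rounded up to 1072454; 1,072,454 required, 1,073,034 in favor — approved.
Class II: 2/3 of 19803735 = 13202490; 13,202,490 required, 13,196,802 in favor — not approved.
Class III: 2/3 of 6454238 = 4302825.33, rounded up to 4302826; 4,302,826 required, 4,302,826 in favor — approved.
Class IV: 4/5 of 2566084 = 2052867.20, rounded up to 2052868; 2,052,868 required, 2,052,868 in favor — approved.

Not approved — the Class II shares did not give the required vote.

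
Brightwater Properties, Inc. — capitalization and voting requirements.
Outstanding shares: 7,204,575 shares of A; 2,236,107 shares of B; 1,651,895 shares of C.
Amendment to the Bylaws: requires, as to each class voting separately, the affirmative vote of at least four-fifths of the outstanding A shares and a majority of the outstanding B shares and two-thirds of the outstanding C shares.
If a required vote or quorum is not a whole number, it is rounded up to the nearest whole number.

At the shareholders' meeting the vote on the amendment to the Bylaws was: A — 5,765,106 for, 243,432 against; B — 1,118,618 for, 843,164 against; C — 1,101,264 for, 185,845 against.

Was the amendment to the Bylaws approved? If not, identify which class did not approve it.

Approved — every class gave the required vote.

A: 4/5 of 7204575 = 5763660; 5,763,660 required, 5,765,106 in favor — approved.
B: a majority of 2236107 is 1118054; 1,118,054 required, 1,118,618 in favor — approved.
C: 2/3 of 1651895 = 1101263.33, rounded up to 1101264; 1,101,264 required, 1,101,264 in favor — approved.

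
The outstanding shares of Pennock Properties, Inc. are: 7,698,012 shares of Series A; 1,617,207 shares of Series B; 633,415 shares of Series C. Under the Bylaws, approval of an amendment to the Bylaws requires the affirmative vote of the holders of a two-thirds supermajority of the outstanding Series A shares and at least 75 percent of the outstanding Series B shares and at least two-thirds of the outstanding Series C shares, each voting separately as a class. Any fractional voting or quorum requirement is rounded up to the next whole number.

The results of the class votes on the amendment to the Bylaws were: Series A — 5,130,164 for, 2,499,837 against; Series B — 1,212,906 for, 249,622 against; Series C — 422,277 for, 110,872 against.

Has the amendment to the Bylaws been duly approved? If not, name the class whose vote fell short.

Series A: 2/3 of 7698012 = 5132008; 5,132,008 required, 5,130,164 in favor — not approved.
Series B: 3/4 of 1617207 = 1212905.25, rounded up to 1212906; 1,212,906 required, 1,212,906 in favor — approved.
Series C: 2/3 of 633415 = 422276.67, rounded up to 422277; 422,277 required, 422,277 in favor — approved.

Not approved — the Series A shares did not give the required vote.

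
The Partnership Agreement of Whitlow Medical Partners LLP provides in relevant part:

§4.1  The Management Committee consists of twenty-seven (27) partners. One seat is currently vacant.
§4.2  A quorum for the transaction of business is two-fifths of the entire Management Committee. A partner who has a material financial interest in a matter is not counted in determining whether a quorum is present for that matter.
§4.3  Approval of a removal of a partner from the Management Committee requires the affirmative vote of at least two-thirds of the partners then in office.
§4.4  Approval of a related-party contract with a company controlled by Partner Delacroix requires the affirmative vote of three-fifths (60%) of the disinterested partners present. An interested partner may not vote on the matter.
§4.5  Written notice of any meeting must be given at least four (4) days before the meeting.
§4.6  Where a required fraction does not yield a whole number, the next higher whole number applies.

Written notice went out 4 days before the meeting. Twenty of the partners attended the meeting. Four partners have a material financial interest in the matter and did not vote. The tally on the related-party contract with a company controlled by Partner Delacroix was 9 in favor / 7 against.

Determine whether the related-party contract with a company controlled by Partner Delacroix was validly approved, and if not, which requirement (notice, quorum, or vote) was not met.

Notice: 4 days given; 4 required (4 ≥ 4). Satisfied.
Quorum: 20 present, but the 4 interested partners do not count, leaving 16. Quorum is 11. Satisfied.
Vote: the related-party contract with a company controlled by Partner Delacroix requires three-fifths of the disinterested partners present (20 − 4 = 16). 3/5 of 16 = 9.60, rounded up to 10, so 10 affirmative votes are needed; 9 voted in favor. Not satisfied.

Invalid — vote requirement not satisfied.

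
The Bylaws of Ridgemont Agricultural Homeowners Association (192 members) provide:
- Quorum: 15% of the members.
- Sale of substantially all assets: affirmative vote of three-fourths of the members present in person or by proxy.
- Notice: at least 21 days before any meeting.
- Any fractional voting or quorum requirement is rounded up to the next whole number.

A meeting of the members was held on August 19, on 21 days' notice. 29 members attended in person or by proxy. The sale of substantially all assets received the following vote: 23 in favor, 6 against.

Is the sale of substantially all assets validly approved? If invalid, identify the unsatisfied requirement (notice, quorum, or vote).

Notice: 21 days given; 21 required. Satisfied.
Quorum: 15% of 192 = 28.80, rounded up to 29; 29 present. Satisfied.
Vote: requires three-fourths of those present (29); 3/4 of 29 = 21.75, rounded up to 22, so 22 needed; 23 in favor. Satisfied.

Valid — all requirements satisfied.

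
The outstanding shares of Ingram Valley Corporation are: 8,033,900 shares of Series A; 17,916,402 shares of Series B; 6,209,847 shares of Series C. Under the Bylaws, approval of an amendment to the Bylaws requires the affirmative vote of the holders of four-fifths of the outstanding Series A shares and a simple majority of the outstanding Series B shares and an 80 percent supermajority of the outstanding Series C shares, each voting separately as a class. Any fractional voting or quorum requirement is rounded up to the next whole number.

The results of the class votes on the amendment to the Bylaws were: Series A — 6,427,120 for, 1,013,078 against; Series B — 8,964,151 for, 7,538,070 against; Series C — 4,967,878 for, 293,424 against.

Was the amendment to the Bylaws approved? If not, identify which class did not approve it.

Series A: 4/5 of 8033900 = 6427120; 6,427,120 required, 6,427,120 in favor — approved.
Series B: a majority of 17916402 is 8958202; 8,958,202 required, 8,964,151 in favor — approved.
Series C: 4/5 of 6209847 = 4967877.60, rounded up to 4967878; 4,967,878 required, 4,967,878 in favor — approved.

Approved — every class gave the required vote.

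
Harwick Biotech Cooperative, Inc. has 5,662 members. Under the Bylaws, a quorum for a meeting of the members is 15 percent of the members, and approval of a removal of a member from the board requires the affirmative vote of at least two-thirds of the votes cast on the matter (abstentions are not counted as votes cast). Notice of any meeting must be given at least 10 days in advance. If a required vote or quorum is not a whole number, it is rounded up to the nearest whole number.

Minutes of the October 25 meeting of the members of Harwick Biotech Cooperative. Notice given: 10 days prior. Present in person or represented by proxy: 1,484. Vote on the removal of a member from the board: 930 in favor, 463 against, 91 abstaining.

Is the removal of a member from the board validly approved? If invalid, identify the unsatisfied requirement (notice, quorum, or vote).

Valid — all requirements satisfied.

Notice: 10 days given; 10 required. Satisfied.
Quorum: 15% of 5,662 = 849.30, rounded up to 850; 1,484 present. Satisfied.
Vote: requires two-thirds of the votes cast (1,484 − 91 abstaining = 1,393); 2/3 of 1393 = 928.67, rounded up to 929, so 929 needed; 930 in favor. Satisfied.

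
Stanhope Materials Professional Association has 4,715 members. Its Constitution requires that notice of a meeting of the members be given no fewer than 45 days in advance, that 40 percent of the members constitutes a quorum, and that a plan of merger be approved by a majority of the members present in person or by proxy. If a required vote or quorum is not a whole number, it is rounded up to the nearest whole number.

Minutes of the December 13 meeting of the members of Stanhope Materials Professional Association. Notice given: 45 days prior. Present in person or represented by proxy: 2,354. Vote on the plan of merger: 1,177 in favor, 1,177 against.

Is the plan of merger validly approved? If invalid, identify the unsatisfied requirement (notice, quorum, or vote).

Notice: 45 days given; 45 required. Satisfied.
Quorum: 40% of 4,715 = 1,886; 2,354 present. Satisfied.
Vote: requires a majority of those present (2,354); a majority of 2354 is 1178, so 1,178 needed; 1,177 in favor. Not satisfied.

Invalid — vote requirement not satisfied.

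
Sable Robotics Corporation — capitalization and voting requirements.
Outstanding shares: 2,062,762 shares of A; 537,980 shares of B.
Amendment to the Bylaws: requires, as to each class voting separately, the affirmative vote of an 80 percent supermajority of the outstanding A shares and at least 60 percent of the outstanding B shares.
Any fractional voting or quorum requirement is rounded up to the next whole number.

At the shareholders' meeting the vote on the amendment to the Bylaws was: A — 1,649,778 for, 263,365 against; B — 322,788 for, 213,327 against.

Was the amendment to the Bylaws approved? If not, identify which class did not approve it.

Not approved — the A shares did not give the required vote.

A: 4/5 of 2062762 = 1650209.60, rounded up to 1650210; 1,650,210 required, 1,649,778 in favor — not approved.
B: 3/5 of 537980 = 322788; 322,788 required, 322,788 in favor — approved.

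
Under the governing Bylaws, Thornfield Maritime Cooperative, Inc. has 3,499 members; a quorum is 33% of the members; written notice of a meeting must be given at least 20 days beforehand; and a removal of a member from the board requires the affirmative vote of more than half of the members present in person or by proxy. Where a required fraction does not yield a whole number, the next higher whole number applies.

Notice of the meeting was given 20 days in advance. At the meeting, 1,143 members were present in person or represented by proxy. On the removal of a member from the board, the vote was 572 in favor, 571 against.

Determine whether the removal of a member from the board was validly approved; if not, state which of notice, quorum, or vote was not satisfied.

Notice: 20 days given; 20 required. Satisfied.
Quorum: 33% of 3,499 = 1,154.67, rounded up to 1,155; 1,143 present. Not satisfied.
Vote: requires a majority of those present (1,143); a majority of 1143 is 572, so 572 needed; 572 in favor. Satisfied.

Invalid — quorum requirement not satisfied.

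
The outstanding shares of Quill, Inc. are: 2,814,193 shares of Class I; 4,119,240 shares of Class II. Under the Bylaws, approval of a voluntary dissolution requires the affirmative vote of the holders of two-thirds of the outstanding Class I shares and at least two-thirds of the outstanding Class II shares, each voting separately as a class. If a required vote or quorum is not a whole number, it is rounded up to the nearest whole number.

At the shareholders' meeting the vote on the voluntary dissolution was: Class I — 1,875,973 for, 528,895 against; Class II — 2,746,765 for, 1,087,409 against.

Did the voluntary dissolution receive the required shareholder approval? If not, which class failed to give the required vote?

Not approved — the Class I shares did not give the required vote.

Class I: 2/3 of 2814193 = 1876128.67, rounded up to 1876129; 1,876,129 required, 1,875,973 in favor — not approved.
Class II: 2/3 of 4119240 = 2746160; 2,746,160 required, 2,746,765 in favor — approved.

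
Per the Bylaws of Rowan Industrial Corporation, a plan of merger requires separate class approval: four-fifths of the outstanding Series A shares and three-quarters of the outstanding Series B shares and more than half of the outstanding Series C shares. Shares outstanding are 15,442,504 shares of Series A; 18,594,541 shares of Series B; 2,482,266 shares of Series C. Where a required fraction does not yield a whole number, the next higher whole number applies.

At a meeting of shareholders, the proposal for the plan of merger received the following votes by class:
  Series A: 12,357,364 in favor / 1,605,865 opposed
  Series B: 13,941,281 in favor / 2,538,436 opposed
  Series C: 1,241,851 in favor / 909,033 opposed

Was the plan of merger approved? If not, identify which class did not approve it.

Not approved — the Series B shares did not give the required vote.

Series A: 4/5 of 15442504 = 12354003.20, rounded up to 12354004; 12,354,004 required, 12,357,364 in favor — approved.
Series B: 3/4 of 18594541 = 13945905.75, rounded up to 13945906; 13,945,906 required, 13,941,281 in favor — not approved.
Series C: a majority of 2482266 is 1241134; 1,241,134 required, 1,241,851 in favor — approved.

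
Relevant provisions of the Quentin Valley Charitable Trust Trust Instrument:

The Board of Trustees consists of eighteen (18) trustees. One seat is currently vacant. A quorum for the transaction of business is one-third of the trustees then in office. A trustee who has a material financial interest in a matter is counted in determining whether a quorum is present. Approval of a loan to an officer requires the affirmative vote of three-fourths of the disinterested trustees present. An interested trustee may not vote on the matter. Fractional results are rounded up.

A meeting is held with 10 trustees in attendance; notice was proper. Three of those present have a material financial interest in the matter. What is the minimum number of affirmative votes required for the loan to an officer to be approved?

The loan to an officer requires three-fourths of the disinterested trustees present (10 − 3 = 7).
3/4 of 7 = 5.25, rounded up to 6.

6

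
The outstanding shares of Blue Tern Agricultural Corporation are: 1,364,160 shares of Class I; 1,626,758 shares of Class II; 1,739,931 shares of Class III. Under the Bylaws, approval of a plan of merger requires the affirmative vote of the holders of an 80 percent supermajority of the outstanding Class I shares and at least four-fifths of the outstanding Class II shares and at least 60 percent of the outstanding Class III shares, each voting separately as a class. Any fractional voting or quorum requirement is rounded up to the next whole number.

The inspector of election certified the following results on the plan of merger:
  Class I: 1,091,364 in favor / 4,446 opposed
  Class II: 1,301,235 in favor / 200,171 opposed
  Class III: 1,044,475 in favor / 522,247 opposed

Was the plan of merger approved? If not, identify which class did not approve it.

Not approved — the Class II shares did not give the required vote.

Class I: 4/5 of 1364160 = 1091328; 1,091,328 required, 1,091,364 in favor — approved.
Class II: 4/5 of 1626758 = 1301406.40, rounded up to 1301407; 1,301,407 required, 1,301,235 in favor — not approved.
Class III: 3/5 of 1739931 = 1043958.60, rounded up to 1043959; 1,043,959 required, 1,044,475 in favor — approved.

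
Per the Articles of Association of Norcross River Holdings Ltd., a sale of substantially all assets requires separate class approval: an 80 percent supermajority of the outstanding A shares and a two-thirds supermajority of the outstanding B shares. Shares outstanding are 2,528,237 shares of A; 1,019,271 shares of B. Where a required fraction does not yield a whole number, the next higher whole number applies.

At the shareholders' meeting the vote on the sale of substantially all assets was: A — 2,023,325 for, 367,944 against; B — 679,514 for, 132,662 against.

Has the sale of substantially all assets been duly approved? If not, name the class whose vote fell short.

Approved — every class gave the required vote.

A: 4/5 of 2528237 = 2022589.60, rounded up to 2022590; 2,022,590 required, 2,023,325 in favor — approved.
B: 2/3 of 1019271 = 679514; 679,514 required, 679,514 in favor — approved.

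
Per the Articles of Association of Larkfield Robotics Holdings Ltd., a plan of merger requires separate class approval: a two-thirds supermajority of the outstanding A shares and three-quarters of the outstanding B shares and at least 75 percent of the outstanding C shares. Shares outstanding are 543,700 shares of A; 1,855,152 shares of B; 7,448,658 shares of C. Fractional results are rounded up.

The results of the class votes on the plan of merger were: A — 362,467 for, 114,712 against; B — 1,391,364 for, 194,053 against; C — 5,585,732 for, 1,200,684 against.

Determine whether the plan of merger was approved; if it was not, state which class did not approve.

Not approved — the C shares did not give the required vote.

A: 2/3 of 543700 = 362466.67, rounded up to 362467; 362,467 required, 362,467 in favor — approved.
B: 3/4 of 1855152 = 1391364; 1,391,364 required, 1,391,364 in favor — approved.
C: 3/4 of 7448658 = 5586493.50, rounded up to 5586494; 5,586,494 required, 5,585,732 in favor — not approved.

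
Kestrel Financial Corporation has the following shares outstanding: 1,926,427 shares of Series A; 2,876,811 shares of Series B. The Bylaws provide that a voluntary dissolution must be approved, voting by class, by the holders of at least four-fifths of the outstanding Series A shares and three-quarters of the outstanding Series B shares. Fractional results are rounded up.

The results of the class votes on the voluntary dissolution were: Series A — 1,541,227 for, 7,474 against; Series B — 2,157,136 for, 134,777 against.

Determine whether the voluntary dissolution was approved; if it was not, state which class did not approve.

Not approved — the Series B shares did not give the required vote.

Series A: 4/5 of 1926427 = 1541141.60, rounded up to 1541142; 1,541,142 required, 1,541,227 in favor — approved.
Series B: 3/4 of 2876811 = 2157608.25, rounded up to 2157609; 2,157,609 required, 2,157,136 in favor — not approved.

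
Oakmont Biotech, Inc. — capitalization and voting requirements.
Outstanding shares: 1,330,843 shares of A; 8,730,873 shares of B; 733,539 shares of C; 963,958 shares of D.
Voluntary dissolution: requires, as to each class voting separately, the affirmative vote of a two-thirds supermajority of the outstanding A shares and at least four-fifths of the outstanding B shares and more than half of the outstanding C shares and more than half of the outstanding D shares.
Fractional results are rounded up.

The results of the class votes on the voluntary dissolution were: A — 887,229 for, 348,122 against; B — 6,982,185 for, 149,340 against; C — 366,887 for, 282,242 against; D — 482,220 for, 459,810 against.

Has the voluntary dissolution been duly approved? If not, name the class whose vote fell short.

A: 2/3 of 1330843 = 887228.67, rounded up to 887229; 887,229 required, 887,229 in favor — approved.
B: 4/5 of 8730873 = 6984698.40, rounded up to 6984699; 6,984,699 required, 6,982,185 in favor — not approved.
C: a majority of 733539 is 366770; 366,770 required, 366,887 in favor — approved.
D: a majority of 963958 is 481980; 481,980 required, 482,220 in favor — approved.

Not approved — the B shares did not give the required vote.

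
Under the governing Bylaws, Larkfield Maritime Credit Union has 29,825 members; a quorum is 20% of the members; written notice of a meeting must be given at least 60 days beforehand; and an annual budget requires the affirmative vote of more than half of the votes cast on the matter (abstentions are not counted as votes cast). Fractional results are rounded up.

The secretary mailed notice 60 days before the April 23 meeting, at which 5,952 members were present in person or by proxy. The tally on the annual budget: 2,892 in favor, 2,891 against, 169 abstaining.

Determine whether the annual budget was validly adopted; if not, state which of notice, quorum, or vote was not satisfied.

Invalid — quorum requirement not satisfied.

Notice: 60 days given; 60 required. Satisfied.
Quorum: 20% of 29,825 = 5,965; 5,952 present. Not satisfied.
Vote: requires a majority of the votes cast (5,952 − 169 abstaining = 5,783); a majority of 5783 is 2892, so 2,892 needed; 2,892 in favor. Satisfied.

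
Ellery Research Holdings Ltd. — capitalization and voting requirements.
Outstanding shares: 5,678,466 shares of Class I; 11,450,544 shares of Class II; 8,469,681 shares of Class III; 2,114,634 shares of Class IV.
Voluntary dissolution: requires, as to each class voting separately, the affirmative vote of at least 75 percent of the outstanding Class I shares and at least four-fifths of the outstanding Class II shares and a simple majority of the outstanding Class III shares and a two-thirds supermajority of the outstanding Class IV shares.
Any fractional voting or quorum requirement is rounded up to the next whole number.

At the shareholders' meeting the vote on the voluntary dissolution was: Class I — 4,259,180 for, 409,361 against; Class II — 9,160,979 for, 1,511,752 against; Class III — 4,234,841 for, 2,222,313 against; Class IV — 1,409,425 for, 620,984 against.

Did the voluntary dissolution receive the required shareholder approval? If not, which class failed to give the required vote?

Class I: 3/4 of 5678466 = 4258849.50, rounded up to 4258850; 4,258,850 required, 4,259,180 in favor — approved.
Class II: 4/5 of 11450544 = 9160435.20, rounded up to 9160436; 9,160,436 required, 9,160,979 in favor — approved.
Class III: a majority of 8469681 is 4234841; 4,234,841 required, 4,234,841 in favor — approved.
Class IV: 2/3 of 2114634 = 1409756; 1,409,756 required, 1,409,425 in favor — not approved.

Not approved — the Class IV shares did not give the required vote.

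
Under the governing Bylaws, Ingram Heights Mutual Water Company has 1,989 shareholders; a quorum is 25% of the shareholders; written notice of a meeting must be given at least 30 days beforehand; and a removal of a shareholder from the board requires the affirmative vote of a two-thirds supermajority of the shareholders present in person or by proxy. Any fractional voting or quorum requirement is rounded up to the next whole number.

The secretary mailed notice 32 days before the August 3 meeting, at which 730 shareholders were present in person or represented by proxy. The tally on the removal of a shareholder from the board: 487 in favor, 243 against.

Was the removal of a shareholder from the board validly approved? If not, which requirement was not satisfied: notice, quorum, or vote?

Notice: 32 days given; 30 required. Satisfied.
Quorum: 25% of 1,989 = 497.25, rounded up to 498; 730 present. Satisfied.
Vote: requires two-thirds of those present (730); 2/3 of 730 = 486.67, rounded up to 487, so 487 needed; 487 in favor. Satisfied.

Valid — all requirements satisfied.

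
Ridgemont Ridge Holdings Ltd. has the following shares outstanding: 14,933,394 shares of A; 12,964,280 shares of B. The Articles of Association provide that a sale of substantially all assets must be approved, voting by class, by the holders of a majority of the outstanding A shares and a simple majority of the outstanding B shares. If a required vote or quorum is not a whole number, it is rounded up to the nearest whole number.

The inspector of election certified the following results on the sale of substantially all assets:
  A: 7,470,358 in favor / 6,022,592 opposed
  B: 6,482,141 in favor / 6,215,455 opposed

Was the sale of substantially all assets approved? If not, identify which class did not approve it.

Approved — every class gave the required vote.

A: a majority of 14933394 is 7466698; 7,466,698 required, 7,470,358 in favor — approved.
B: a majority of 12964280 is 6482141; 6,482,141 required, 6,482,141 in favor — approved.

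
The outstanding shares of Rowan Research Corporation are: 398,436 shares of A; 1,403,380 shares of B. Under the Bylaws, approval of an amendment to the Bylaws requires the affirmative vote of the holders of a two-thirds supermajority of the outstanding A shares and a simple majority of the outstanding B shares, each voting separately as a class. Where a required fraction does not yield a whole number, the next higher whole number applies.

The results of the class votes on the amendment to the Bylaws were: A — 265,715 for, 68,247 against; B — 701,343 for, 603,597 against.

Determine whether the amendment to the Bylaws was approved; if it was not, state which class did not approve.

Not approved — the B shares did not give the required vote.

A: 2/3 of 398436 = 265624; 265,624 required, 265,715 in favor — approved.
B: a majority of 1403380 is 701691; 701,691 required, 701,343 in favor — not approved.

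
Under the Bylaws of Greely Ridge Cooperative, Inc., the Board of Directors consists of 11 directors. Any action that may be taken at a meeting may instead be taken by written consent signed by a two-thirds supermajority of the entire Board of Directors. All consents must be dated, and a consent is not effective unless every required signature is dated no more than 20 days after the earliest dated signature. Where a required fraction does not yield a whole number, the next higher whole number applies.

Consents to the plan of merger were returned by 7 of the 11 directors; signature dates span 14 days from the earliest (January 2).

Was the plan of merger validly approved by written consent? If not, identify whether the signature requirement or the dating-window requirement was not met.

Signatures required: a two-thirds supermajority of 11 — 2/3 of 11 = 7.33, rounded up to 8, so 8 needed; 7 signed. Insufficient.
Dating window: the latest signature is 14 days after the earliest; the limit is 20 days. Within the window.

Not effective — insufficient signatures.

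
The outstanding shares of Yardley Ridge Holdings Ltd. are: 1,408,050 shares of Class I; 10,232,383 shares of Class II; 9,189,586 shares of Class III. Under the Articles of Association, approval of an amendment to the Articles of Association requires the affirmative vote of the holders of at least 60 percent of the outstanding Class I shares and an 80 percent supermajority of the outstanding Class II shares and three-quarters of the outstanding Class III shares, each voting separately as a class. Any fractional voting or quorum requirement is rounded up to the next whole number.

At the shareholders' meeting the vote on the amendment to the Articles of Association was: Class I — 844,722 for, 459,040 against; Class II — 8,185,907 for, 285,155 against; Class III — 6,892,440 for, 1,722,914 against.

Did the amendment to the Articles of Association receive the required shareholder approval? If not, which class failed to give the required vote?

Not approved — the Class I shares did not give the required vote.

Class I: 3/5 of 1408050 = 844830; 844,830 required, 844,722 in favor — not approved.
Class II: 4/5 of 10232383 = 8185906.40, rounded up to 8185907; 8,185,907 required, 8,185,907 in favor — approved.
Class III: 3/4 of 9189586 = 6892189.50, rounded up to 6892190; 6,892,190 required, 6,892,440 in favor — approved.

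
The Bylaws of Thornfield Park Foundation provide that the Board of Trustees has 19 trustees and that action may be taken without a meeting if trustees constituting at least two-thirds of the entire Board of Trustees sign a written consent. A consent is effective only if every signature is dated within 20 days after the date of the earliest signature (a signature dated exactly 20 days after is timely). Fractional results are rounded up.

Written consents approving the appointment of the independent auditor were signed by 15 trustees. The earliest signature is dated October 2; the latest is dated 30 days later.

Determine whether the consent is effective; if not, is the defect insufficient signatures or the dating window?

Signatures required: at least two-thirds of 19 — 2/3 of 19 = 12.67, rounded up to 13, so 13 needed; 15 signed. Sufficient.
Dating window: the latest signature is 30 days after the earliest; the limit is 20 days. Outside the window.

Not effective — dating-window requirement not satisfied.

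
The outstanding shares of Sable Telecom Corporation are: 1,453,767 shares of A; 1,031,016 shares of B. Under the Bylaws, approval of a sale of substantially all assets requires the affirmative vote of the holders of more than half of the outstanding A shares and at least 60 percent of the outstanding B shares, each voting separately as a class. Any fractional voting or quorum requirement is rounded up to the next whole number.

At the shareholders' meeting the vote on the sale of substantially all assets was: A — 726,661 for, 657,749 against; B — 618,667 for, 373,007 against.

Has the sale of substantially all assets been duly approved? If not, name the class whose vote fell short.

A: a majority of 1453767 is 726884; 726,884 required, 726,661 in favor — not approved.
B: 3/5 of 1031016 = 618609.60, rounded up to 618610; 618,610 required, 618,667 in favor — approved.

Not approved — the A shares did not give the required vote.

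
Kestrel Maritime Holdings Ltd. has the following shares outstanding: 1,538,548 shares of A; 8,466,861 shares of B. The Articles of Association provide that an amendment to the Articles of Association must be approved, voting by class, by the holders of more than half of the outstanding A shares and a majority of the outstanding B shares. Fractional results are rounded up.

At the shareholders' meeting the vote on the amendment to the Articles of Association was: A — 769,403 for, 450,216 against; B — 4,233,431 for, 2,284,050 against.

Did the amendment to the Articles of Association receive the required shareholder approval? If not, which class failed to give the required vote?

Approved — every class gave the required vote.

A: a majority of 1538548 is 769275; 769,275 required, 769,403 in favor — approved.
B: a majority of 8466861 is 4233431; 4,233,431 required, 4,233,431 in favor — approved.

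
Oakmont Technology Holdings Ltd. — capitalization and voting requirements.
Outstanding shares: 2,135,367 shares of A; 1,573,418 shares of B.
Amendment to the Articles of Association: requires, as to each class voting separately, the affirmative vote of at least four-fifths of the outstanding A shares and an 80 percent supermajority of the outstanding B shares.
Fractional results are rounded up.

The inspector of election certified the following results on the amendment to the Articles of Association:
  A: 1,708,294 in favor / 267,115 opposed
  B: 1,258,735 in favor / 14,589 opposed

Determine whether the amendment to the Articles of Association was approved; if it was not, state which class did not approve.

Approved — every class gave the required vote.

A: 4/5 of 2135367 = 1708293.60, rounded up to 1708294; 1,708,294 required, 1,708,294 in favor — approved.
B: 4/5 of 1573418 = 1258734.40, rounded up to 1258735; 1,258,735 required, 1,258,735 in favor — approved.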